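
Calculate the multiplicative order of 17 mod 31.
Powers of 17 mod 31: 17^1≡17, 17^2≡10, 17^3≡15, 17^4≡7, 17^5≡26, 17^6≡8, 17^7≡12, 17^8≡18, 17^9≡27, 17^10≡25, 17^11≡22, 17^12≡2, 17^13≡3, 17^14≡20, 17^15≡30, 17^16≡14, 17^17≡21, 17^18≡16, 17^19≡24, 17^20≡5, 17^21≡23, 17^22≡19, 17^23≡13, 17^24≡4, 17^25≡6, 17^26≡9, 17^27≡29, 17^28≡28, 17^29≡11, 17^30≡1. ord_31(17) = 30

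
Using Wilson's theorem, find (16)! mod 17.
By Wilson's theorem, (16)! ≡ -1 ≡ 16 (mod 17)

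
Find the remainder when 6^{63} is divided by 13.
By Fermat: 6^{12} ≡ 1 (mod 13). 63 = 5×12 + 3. So 6^{63} ≡ 6^{3} ≡ 8 (mod 13)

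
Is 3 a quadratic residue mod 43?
By Euler's criterion: 3^{21} ≡ 42 (mod 43). Since this equals -1 (≡ 42), 3 is not a QR.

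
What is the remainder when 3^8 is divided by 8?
By repeated squaring mod 8: 3^{1}≡3, 3^{2}≡1, 3^{4}≡1, 3^{8}≡1. So 3^{8} ≡ 1 mod 8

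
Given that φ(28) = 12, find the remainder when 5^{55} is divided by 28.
By Euler: 5^{12} ≡ 1 mod 28 since gcd(5, 28) = 1. 55 = 4×12 + 7. So 5^{55} ≡ 5^{7} ≡ 5 mod 28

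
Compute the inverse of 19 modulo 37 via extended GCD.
Extended GCD: 19(2) + 37(-1) = 1. So 19^(-1) ≡ 2 (mod 37). Verify: 19 × 2 = 38 ≡ 1 (mod 37)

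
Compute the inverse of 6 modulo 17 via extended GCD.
Extended GCD: 6(3) + 17(-1) = 1. So 6^(-1) ≡ 3 (mod 17). Verify: 6 × 3 = 18 ≡ 1 (mod 17)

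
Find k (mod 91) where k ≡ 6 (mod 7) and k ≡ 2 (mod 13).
M = 7 × 13 = 91. M₁ = 13, y₁ ≡ 6 (mod 7). M₂ = 7, y₂ ≡ 2 (mod 13). k = 6×13×6 + 2×7×2 ≡ 41 (mod 91)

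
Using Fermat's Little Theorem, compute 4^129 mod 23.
By Fermat: 4^{22} ≡ 1 mod 23. 129 = 5×22 + 19. So 4^{129} ≡ 4^{19} ≡ 9 mod 23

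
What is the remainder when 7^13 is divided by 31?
By repeated squaring mod 31: 7^{1}≡7, 7^{2}≡18, 7^{4}≡14, 7^{8}≡10. Then 7^{13} = 7^{8+4+1} ≡ 10 × 14 × 7 ≡ 19 mod 31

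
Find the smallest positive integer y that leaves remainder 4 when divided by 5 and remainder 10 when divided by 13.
M = 5 × 13 = 65. M₁ = 13, y₁ ≡ 2 (mod 5). M₂ = 5, y₂ ≡ 8 (mod 13). y = 4×13×2 + 10×5×8 ≡ 49 (mod 65)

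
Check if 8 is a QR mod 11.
By Euler's criterion: 8^{5} ≡ 10 (mod 11). Since this equals -1 (≡ 10), 8 is not a QR.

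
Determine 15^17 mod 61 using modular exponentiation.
By repeated squaring mod 61: 15^{1}≡15, 15^{2}≡42, 15^{4}≡56, 15^{8}≡25, 15^{16}≡15. Then 15^{17} = 15^{16+1} ≡ 15 × 15 ≡ 42 mod 61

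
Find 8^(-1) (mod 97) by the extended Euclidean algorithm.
Extended GCD: 8(-12) + 97(1) = 1. So 8^(-1) ≡ -12 ≡ 85 (mod 97). Verify: 8 × 85 = 680 ≡ 1 (mod 97)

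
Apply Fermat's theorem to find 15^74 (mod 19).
By Fermat: 15^{18} ≡ 1 (mod 19). 74 = 4×18 + 2. So 15^{74} ≡ 15^{2} ≡ 16 (mod 19)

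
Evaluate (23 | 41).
(23/41) = 23^{20} mod 41 = 1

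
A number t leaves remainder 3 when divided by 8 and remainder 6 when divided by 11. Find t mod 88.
M = 8 × 11 = 88. M₁ = 11, y₁ ≡ 3 mod 8. M₂ = 8, y₂ ≡ 7 mod 11. t = 3×11×3 + 6×8×7 ≡ 83 mod 88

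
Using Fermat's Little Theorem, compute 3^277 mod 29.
By Fermat: 3^{28} ≡ 1 (mod 29). 277 ≡ 25 (mod 28). So 3^{277} ≡ 3^{25} ≡ 14 (mod 29)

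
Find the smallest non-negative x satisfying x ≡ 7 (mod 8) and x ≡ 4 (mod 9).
M = 8 × 9 = 72. M₁ = 9, y₁ ≡ 1 (mod 8). M₂ = 8, y₂ ≡ 8 (mod 9). x = 7×9×1 + 4×8×8 ≡ 31 (mod 72)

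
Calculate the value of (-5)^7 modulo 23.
By repeated squaring (mod 23): (-5)^{1}≡18, (-5)^{2}≡2, (-5)^{4}≡4. Then (-5)^{7} = (-5)^{4+2+1} ≡ 4 × 2 × 18 ≡ 6 (mod 23)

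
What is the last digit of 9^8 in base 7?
Using Fermat: 9^{6} ≡ 1 (mod 7). 8 ≡ 2 (mod 6). So 9^{8} ≡ 9^{2} ≡ 4 (mod 7)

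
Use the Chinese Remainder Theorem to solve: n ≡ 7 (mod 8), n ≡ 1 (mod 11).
M = 8 × 11 = 88. M₁ = 11, y₁ ≡ 3 (mod 8). M₂ = 8, y₂ ≡ 7 (mod 11). n = 7×11×3 + 1×8×7 ≡ 23 (mod 88)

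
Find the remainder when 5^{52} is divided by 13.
By Fermat: 5^{12} ≡ 1 mod 13. 52 = 4×12 + 4. So 5^{52} ≡ 5^{4} ≡ 1 mod 13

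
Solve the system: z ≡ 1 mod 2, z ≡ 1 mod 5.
M = 2 × 5 = 10. M₁ = 5, y₁ ≡ 1 mod 2. M₂ = 2, y₂ ≡ 3 mod 5. z = 1×5×1 + 1×2×3 ≡ 1 mod 10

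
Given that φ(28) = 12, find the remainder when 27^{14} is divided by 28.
By Euler: 27^{12} ≡ 1 (mod 28) since gcd(27, 28) = 1. 14 = 1×12 + 2. So 27^{14} ≡ 27^{2} ≡ 1 (mod 28)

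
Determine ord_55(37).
Powers of 37 mod 55: 37^1≡37, 37^2≡49, 37^3≡53, 37^4≡36, 37^5≡12, 37^6≡4, 37^7≡38, 37^8≡31, 37^9≡47, 37^10≡34, 37^11≡48, 37^12≡16, 37^13≡42, 37^14≡14, 37^15≡23, 37^16≡26, 37^17≡27, 37^18≡9, 37^19≡3, 37^20≡1. So the order of 37 is 20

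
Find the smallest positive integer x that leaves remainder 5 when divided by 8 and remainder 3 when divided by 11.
M = 8 × 11 = 88. M₁ = 11, y₁ ≡ 3 (mod 8). M₂ = 8, y₂ ≡ 7 (mod 11). x = 5×11×3 + 3×8×7 ≡ 69 (mod 88)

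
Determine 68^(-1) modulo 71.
Since 71 is prime, by Fermat 68^(-1) ≡ 68^{69} ≡ 47 mod 71. Verify: 68 × 47 = 3196 ≡ 1 mod 71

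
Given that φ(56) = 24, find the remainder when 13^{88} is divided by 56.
By Euler: 13^{24} ≡ 1 (mod 56) since gcd(13, 56) = 1. 88 = 3×24 + 16. So 13^{88} ≡ 13^{16} ≡ 1 (mod 56)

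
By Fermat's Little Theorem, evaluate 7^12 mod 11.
By Fermat: 7^{10} ≡ 1 (mod 11). So 7^{12} = 7^{10} · 7^{2} ≡ 7^{2} ≡ 5 (mod 11)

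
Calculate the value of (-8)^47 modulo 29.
Using Fermat: (-8)^{28} ≡ 1 (mod 29). 47 ≡ 19 (mod 28). So (-8)^{47} ≡ (-8)^{19} ≡ 27 (mod 29)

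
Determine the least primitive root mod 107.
g = 2. Powers: [2, 4, 8, 16, 32, 64, 21, 42, ...] generates all 106 non-zero residues.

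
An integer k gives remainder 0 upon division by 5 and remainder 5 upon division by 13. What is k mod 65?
M = 5 × 13 = 65. M₁ = 13, y₁ ≡ 2 mod 5. M₂ = 5, y₂ ≡ 8 mod 13. k = 0×13×2 + 5×5×8 ≡ 5 mod 65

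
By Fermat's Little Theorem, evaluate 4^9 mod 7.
By Fermat: 4^{6} ≡ 1 mod 7. So 4^{9} = 4^{6} · 4^{3} ≡ 4^{3} ≡ 1 mod 7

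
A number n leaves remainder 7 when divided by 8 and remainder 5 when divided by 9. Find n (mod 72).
M = 8 × 9 = 72. M₁ = 9, y₁ ≡ 1 (mod 8). M₂ = 8, y₂ ≡ 8 (mod 9). n = 7×9×1 + 5×8×8 ≡ 23 (mod 72)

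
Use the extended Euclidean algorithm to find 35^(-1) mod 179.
Extended GCD: 35(-46) + 179(9) = 1. So 35^(-1) ≡ -46 ≡ 133 mod 179. Verify: 35 × 133 = 4655 ≡ 1 mod 179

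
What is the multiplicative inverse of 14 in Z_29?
Since 29 is prime, by Fermat 14^(-1) ≡ 14^{27} ≡ 27 mod 29. Verify: 14 × 27 = 378 ≡ 1 mod 29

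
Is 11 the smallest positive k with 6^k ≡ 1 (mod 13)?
Powers of 6 mod 13: 6^1≡6, 6^2≡10, 6^3≡8, 6^4≡9, 6^5≡2, 6^6≡12, 6^7≡7, 6^8≡3, 6^9≡5, 6^10≡4, 6^11≡11, 6^12≡1. 6^11≡11≢1, so ord ≠ 11. No, the actual order is 12.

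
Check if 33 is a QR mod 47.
By Euler's criterion: 33^{23} ≡ 46 (mod 47). Since this equals -1 (≡ 46), 33 is not a QR.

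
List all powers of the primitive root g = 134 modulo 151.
134^1, 134^2, ..., 134^{150} mod 151: [134, 138, 70, 18, 147, 68, 52, 22, 79, 16, 30, 94, 63, 137, 87, 31, 77, 50, 56, 105, 27, 145, 102, 78, 33, 43, 24, 45, 141, 19, 130, 55, 122, 40, 75, 84, 82, 116, 142, 2, 117, 125, 140, 36, 143, 136, 104, 44, 7, 32, 60, 37, 126, 123, 23, 62, 3, 100, 112, 59, 54, 139, 53, 5, 66, 86, 48, 90, 131, 38, 109, 110, 93, 80, 150, 17, 13, 81, 133, 4, 83, 99, 129, 72, 135, 121, 57, 88, 14, 64, 120, 74, 101, 95, 46, 124, 6, 49, 73, 118, 108, 127, 106, 10, 132, 21, 96, 29, 111, 76, 67, 69, 35, 9, 149, 34, 26, 11, 115, 8, 15, 47, 107, 144, 119, 91, 114, 25, 28, 128, 89, 148, 51, 39, 92, 97, 12, 98, 146, 85, 65, 103, 61, 20, 113, 42, 41, 58, 71, 1]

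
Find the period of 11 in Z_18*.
Powers of 11 mod 18: 11^1≡11, 11^2≡13, 11^3≡17, 11^4≡7, 11^5≡5, 11^6≡1. ord_18(11) = 6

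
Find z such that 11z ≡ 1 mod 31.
Since 31 is prime, by Fermat 11^(-1) ≡ 11^{29} ≡ 17 mod 31. Verify: 11 × 17 = 187 ≡ 1 mod 31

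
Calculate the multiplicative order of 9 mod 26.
Powers of 9 mod 26: 9^1≡9, 9^2≡3, 9^3≡1. So the order of 9 is 3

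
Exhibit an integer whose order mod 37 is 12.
8 has order 12 mod 37 since 8^{12} ≡ 1 mod 37 and no smaller power works.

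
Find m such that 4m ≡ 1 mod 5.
Since 5 is prime, by Fermat 4^(-1) ≡ 4^{3} ≡ 4 mod 5. Verify: 4 × 4 = 16 ≡ 1 mod 5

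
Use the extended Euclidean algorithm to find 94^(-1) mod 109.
Extended GCD: 94(29) + 109(-25) = 1. So 94^(-1) ≡ 29 mod 109. Verify: 94 × 29 = 2726 ≡ 1 mod 109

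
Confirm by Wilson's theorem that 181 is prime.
(180)! mod 181 = 180. Since this equals -1 (mod 181), Wilson confirms 181 is prime.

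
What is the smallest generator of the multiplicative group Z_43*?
g = 3. For each prime q|42: 3^{21}≡42, 3^{14}≡36, 3^{6}≡41, none ≡ 1, so ord_43(3) = 42 and 3 is a primitive root.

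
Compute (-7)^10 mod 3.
Using Fermat: (-7)^{2} ≡ 1 mod 3. 10 ≡ 0 mod 2. So (-7)^{10} ≡ (-7)^{0} ≡ 1 mod 3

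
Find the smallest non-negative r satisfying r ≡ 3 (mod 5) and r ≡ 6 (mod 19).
M = 5 × 19 = 95. M₁ = 19, y₁ ≡ 4 (mod 5). M₂ = 5, y₂ ≡ 4 (mod 19). r = 3×19×4 + 6×5×4 ≡ 63 (mod 95)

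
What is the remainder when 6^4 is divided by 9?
6^{4} = 1296 ≡ 0 (mod 9)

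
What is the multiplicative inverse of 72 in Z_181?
Since 181 is prime, by Fermat 72^(-1) ≡ 72^{179} ≡ 88 mod 181. Verify: 72 × 88 = 6336 ≡ 1 mod 181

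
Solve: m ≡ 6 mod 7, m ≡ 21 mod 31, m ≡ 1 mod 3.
M = 7 × 31 × 3 = 651. M₁ = 93, y₁ ≡ 4 mod 7. M₂ = 21, y₂ ≡ 3 mod 31. M₃ = 217, y₃ ≡ 1 mod 3. m = 6×93×4 + 21×21×3 + 1×217×1 ≡ 517 mod 651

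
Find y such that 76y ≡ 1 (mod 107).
Since 107 is prime, by Fermat 76^(-1) ≡ 76^{105} ≡ 69 (mod 107). Verify: 76 × 69 = 5244 ≡ 1 (mod 107)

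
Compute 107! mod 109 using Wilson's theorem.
(108)! = (107)! × (108) ≡ -1 mod 109. So (107)! ≡ -1 × (108)^(-1) ≡ (-1)×(-1) = 1 mod 109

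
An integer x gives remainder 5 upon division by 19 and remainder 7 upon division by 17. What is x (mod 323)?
M = 19 × 17 = 323. M₁ = 17, y₁ ≡ 9 (mod 19). M₂ = 19, y₂ ≡ 9 (mod 17). x = 5×17×9 + 7×19×9 ≡ 24 (mod 323)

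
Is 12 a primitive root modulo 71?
12^{35} ≡ 1 (mod 71) and 35 < 70, so ord_71(12) = 35 ≠ 70 and 12 is not a primitive root.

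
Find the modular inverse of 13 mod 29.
Since 29 is prime, by Fermat 13^(-1) ≡ 13^{27} ≡ 9 (mod 29). Verify: 13 × 9 = 117 ≡ 1 (mod 29)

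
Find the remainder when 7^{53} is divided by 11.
By Fermat: 7^{10} ≡ 1 mod 11. 53 = 5×10 + 3. So 7^{53} ≡ 7^{3} ≡ 2 mod 11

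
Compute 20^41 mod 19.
Using Fermat: 20^{18} ≡ 1 mod 19. 41 ≡ 5 mod 18. So 20^{41} ≡ 20^{5} ≡ 1 mod 19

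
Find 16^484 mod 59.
Using Fermat: 16^{58} ≡ 1 mod 59. 484 ≡ 20 mod 58. So 16^{484} ≡ 16^{20} ≡ 53 mod 59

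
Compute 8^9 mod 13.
By repeated squaring (mod 13): 8^{1}≡8, 8^{2}≡12, 8^{4}≡1, 8^{8}≡1. Then 8^{9} = 8^{8+1} ≡ 1 × 8 ≡ 8 (mod 13)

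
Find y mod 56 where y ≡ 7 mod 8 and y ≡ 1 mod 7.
M = 8 × 7 = 56. M₁ = 7, y₁ ≡ 7 mod 8. M₂ = 8, y₂ ≡ 1 mod 7. y = 7×7×7 + 1×8×1 ≡ 15 mod 56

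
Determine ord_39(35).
Powers of 35 mod 39: 35^1≡35, 35^2≡16, 35^3≡14, 35^4≡22, 35^5≡29, 35^6≡1. So the order of 35 is 6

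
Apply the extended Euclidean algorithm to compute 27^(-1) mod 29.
Extended GCD: 27(14) + 29(-13) = 1. So 27^(-1) ≡ 14 mod 29. Verify: 27 × 14 = 378 ≡ 1 mod 29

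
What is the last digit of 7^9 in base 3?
Using Fermat: 7^{2} ≡ 1 mod 3. 9 ≡ 1 mod 2. So 7^{9} ≡ 7^{1} ≡ 1 mod 3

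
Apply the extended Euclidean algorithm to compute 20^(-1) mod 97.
Extended GCD: 20(34) + 97(-7) = 1. So 20^(-1) ≡ 34 mod 97. Verify: 20 × 34 = 680 ≡ 1 mod 97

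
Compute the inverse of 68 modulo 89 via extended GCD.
Extended GCD: 68(-17) + 89(13) = 1. So 68^(-1) ≡ -17 ≡ 72 (mod 89). Verify: 68 × 72 = 4896 ≡ 1 (mod 89)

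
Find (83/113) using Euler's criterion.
(83/113) = 83^{56} mod 113 = 1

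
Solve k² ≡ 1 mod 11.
The square roots of 1 mod 11 are 1 and 10. Verify: 1² = 1 ≡ 1 mod 11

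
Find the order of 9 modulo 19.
Powers of 9 mod 19: 9^1≡9, 9^2≡5, 9^3≡7, 9^4≡6, 9^5≡16, 9^6≡11, 9^7≡4, 9^8≡17, 9^9≡1. ord_19(9) = 9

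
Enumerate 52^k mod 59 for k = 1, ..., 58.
52^1, 52^2, ..., 52^{58} mod 59: [52, 49, 11, 41, 8, 3, 38, 29, 33, 5, 24, 9, 55, 28, 40, 15, 13, 27, 47, 25, 2, 45, 39, 22, 23, 16, 6, 17, 58, 7, 10, 48, 18, 51, 56, 21, 30, 26, 54, 35, 50, 4, 31, 19, 44, 46, 32, 12, 34, 57, 14, 20, 37, 36, 43, 53, 42, 1]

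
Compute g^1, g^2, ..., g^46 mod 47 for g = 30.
30^1, 30^2, ..., 30^{46} mod 47: [30, 7, 22, 2, 13, 14, 44, 4, 26, 28, 41, 8, 5, 9, 35, 16, 10, 18, 23, 32, 20, 36, 46, 17, 40, 25, 45, 34, 33, 3, 43, 21, 19, 6, 39, 42, 38, 12, 31, 37, 29, 24, 15, 27, 11, 1]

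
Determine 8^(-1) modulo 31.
Since 31 is prime, by Fermat 8^(-1) ≡ 8^{29} ≡ 4 (mod 31). Verify: 8 × 4 = 32 ≡ 1 (mod 31)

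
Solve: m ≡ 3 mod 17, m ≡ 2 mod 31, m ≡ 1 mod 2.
M = 17 × 31 × 2 = 1054. M₁ = 62, y₁ ≡ 14 mod 17. M₂ = 34, y₂ ≡ 21 mod 31. M₃ = 527, y₃ ≡ 1 mod 2. m = 3×62×14 + 2×34×21 + 1×527×1 ≡ 343 mod 1054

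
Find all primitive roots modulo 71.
There are φ(70) = 24 primitive roots mod 71: {7, 11, 13, 21, 22, 28, 31, 33, 35, 42, 44, 47, 52, 53, 55, 56, 59, 61, 62, 63, 65, 67, 68, 69}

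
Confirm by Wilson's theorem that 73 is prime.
(72)! mod 73 = 72. Since this equals -1 mod 73, Wilson confirms 73 is prime.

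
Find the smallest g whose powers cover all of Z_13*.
g = 2. For each prime q|12: 2^{6}≡12, 2^{4}≡3, none ≡ 1, so ord_13(2) = 12 and 2 is a primitive root.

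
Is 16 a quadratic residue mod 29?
By Euler's criterion: 16^{14} ≡ 1 (mod 29). Since this equals 1, 16 is a QR.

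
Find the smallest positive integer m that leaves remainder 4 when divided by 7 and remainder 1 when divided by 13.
M = 7 × 13 = 91. M₁ = 13, y₁ ≡ 6 mod 7. M₂ = 7, y₂ ≡ 2 mod 13. m = 4×13×6 + 1×7×2 ≡ 53 mod 91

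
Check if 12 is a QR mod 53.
By Euler's criterion: 12^{26} ≡ 52 (mod 53). Since this equals -1 (≡ 52), 12 is not a QR.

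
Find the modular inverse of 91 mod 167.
Since 167 is prime, by Fermat 91^(-1) ≡ 91^{165} ≡ 156 mod 167. Verify: 91 × 156 = 14196 ≡ 1 mod 167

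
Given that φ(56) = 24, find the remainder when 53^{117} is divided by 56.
By Euler: 53^{24} ≡ 1 mod 56 since gcd(53, 56) = 1. 117 = 4×24 + 21. So 53^{117} ≡ 53^{21} ≡ 29 mod 56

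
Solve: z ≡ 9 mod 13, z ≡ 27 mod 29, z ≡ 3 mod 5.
M = 13 × 29 × 5 = 1885. M₁ = 145, y₁ ≡ 7 mod 13. M₂ = 65, y₂ ≡ 25 mod 29. M₃ = 377, y₃ ≡ 3 mod 5. z = 9×145×7 + 27×65×25 + 3×377×3 ≡ 1738 mod 1885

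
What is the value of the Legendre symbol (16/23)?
(16/23) = 16^{11} mod 23 = 1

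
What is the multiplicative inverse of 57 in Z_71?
Since 71 is prime, by Fermat 57^(-1) ≡ 57^{69} ≡ 5 mod 71. Verify: 57 × 5 = 285 ≡ 1 mod 71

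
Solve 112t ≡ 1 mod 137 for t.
Since 137 is prime, by Fermat 112^(-1) ≡ 112^{135} ≡ 126 mod 137. Verify: 112 × 126 = 14112 ≡ 1 mod 137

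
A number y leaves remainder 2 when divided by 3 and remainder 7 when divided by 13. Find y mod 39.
M = 3 × 13 = 39. M₁ = 13, y₁ ≡ 1 mod 3. M₂ = 3, y₂ ≡ 9 mod 13. y = 2×13×1 + 7×3×9 ≡ 20 mod 39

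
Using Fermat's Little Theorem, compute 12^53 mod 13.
By Fermat: 12^{12} ≡ 1 (mod 13). 53 = 4×12 + 5. So 12^{53} ≡ 12^{5} ≡ 12 (mod 13)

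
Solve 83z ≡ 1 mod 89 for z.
Since 89 is prime, by Fermat 83^(-1) ≡ 83^{87} ≡ 74 mod 89. Verify: 83 × 74 = 6142 ≡ 1 mod 89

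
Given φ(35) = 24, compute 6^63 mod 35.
By Euler: 6^{24} ≡ 1 (mod 35) since gcd(6, 35) = 1. 63 = 2×24 + 15. So 6^{63} ≡ 6^{15} ≡ 6 (mod 35)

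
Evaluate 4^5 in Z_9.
By repeated squaring (mod 9): 4^{1}≡4, 4^{2}≡7, 4^{4}≡4. Then 4^{5} = 4^{4+1} ≡ 4 × 4 ≡ 7 (mod 9)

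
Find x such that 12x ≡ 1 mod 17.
Since 17 is prime, by Fermat 12^(-1) ≡ 12^{15} ≡ 10 mod 17. Verify: 12 × 10 = 120 ≡ 1 mod 17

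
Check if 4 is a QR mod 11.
By Euler's criterion: 4^{5} ≡ 1 mod 11. Since this equals 1, 4 is a QR.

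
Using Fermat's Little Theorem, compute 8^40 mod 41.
By Fermat's Little Theorem, 8^{40} ≡ 1 (mod 41) since 41 is prime and gcd(8, 41) = 1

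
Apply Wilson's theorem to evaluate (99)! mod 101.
(100)! = (99)! × (100) ≡ -1 (mod 101). So (99)! ≡ -1 × (100)^(-1) ≡ (-1)×(-1) = 1 (mod 101)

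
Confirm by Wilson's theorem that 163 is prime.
(162)! mod 163 = 162. Since this equals -1 mod 163, Wilson confirms 163 is prime.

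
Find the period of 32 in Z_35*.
Powers of 32 mod 35: 32^1≡32, 32^2≡9, 32^3≡8, 32^4≡11, 32^5≡2, 32^6≡29, 32^7≡18, 32^8≡16, 32^9≡22, 32^10≡4, 32^11≡23, 32^12≡1. Order = 12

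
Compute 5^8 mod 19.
By repeated squaring (mod 19): 5^{1}≡5, 5^{2}≡6, 5^{4}≡17, 5^{8}≡4. So 5^{8} ≡ 4 (mod 19)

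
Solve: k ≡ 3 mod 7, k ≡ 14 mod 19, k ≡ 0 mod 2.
M = 7 × 19 × 2 = 266. M₁ = 38, y₁ ≡ 5 mod 7. M₂ = 14, y₂ ≡ 15 mod 19. M₃ = 133, y₃ ≡ 1 mod 2. k = 3×38×5 + 14×14×15 + 0×133×1 ≡ 52 mod 266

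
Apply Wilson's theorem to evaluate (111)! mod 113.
(112)! = (111)! × (112) ≡ -1 mod 113. So (111)! ≡ -1 × (112)^(-1) ≡ (-1)×(-1) = 1 mod 113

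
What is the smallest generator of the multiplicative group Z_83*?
g = 2. For each prime q|82: 2^{41}≡82, 2^{2}≡4, none ≡ 1, so ord_83(2) = 82 and 2 is a primitive root.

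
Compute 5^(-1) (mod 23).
Since 23 is prime, by Fermat 5^(-1) ≡ 5^{21} ≡ 14 (mod 23). Verify: 5 × 14 = 70 ≡ 1 (mod 23)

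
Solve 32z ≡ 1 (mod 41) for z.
Since 41 is prime, by Fermat 32^(-1) ≡ 32^{39} ≡ 9 (mod 41). Verify: 32 × 9 = 288 ≡ 1 (mod 41)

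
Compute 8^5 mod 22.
By repeated squaring (mod 22): 8^{1}≡8, 8^{2}≡20, 8^{4}≡4. Then 8^{5} = 8^{4+1} ≡ 4 × 8 ≡ 10 (mod 22)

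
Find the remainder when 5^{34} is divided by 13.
By Fermat: 5^{12} ≡ 1 mod 13. 34 = 2×12 + 10. So 5^{34} ≡ 5^{10} ≡ 12 mod 13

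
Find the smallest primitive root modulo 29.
g = 2. Powers: [2, 4, 8, 16, 3, 6, 12, ...] generates all 28 non-zero residues.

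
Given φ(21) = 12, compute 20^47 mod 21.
By Euler: 20^{12} ≡ 1 mod 21 since gcd(20, 21) = 1. 47 = 3×12 + 11. So 20^{47} ≡ 20^{11} ≡ 20 mod 21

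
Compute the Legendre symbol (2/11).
(2/11) = 2^{5} mod 11 = -1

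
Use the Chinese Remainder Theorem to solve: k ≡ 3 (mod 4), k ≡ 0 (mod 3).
M = 4 × 3 = 12. M₁ = 3, y₁ ≡ 3 (mod 4). M₂ = 4, y₂ ≡ 1 (mod 3). k = 3×3×3 + 0×4×1 ≡ 3 (mod 12)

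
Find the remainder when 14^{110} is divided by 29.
By Fermat: 14^{28} ≡ 1 mod 29. 110 = 3×28 + 26. So 14^{110} ≡ 14^{26} ≡ 4 mod 29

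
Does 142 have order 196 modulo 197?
142^{49} ≡ 1 (mod 197) and 49 < 196, so ord_197(142) = 49 ≠ 196 and 142 is not a primitive root.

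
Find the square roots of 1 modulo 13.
The square roots of 1 mod 13 are 1 and 12. Verify: 1² = 1 ≡ 1 (mod 13)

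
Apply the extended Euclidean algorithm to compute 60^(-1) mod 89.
Extended GCD: 60(-43) + 89(29) = 1. So 60^(-1) ≡ -43 ≡ 46 (mod 89). Verify: 60 × 46 = 2760 ≡ 1 (mod 89)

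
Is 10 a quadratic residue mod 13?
By Euler's criterion: 10^{6} ≡ 1 (mod 13). Since this equals 1, 10 is a QR.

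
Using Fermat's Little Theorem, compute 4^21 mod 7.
By Fermat: 4^{6} ≡ 1 (mod 7). 21 = 3×6 + 3. So 4^{21} ≡ 4^{3} ≡ 1 (mod 7)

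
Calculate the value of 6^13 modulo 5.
Using Fermat: 6^{4} ≡ 1 (mod 5). 13 ≡ 1 (mod 4). So 6^{13} ≡ 6^{1} ≡ 1 (mod 5)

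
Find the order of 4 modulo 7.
Powers of 4 mod 7: 4^1≡4, 4^2≡2, 4^3≡1. So the order of 4 is 3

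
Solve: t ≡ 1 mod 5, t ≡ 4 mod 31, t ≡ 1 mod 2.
M = 5 × 31 × 2 = 310. M₁ = 62, y₁ ≡ 3 mod 5. M₂ = 10, y₂ ≡ 28 mod 31. M₃ = 155, y₃ ≡ 1 mod 2. t = 1×62×3 + 4×10×28 + 1×155×1 ≡ 221 mod 310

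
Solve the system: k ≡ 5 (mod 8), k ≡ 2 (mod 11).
M = 8 × 11 = 88. M₁ = 11, y₁ ≡ 3 (mod 8). M₂ = 8, y₂ ≡ 7 (mod 11). k = 5×11×3 + 2×8×7 ≡ 13 (mod 88)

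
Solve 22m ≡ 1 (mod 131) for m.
Since 131 is prime, by Fermat 22^(-1) ≡ 22^{129} ≡ 6 (mod 131). Verify: 22 × 6 = 132 ≡ 1 (mod 131)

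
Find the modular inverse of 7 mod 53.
Since 53 is prime, by Fermat 7^(-1) ≡ 7^{51} ≡ 38 mod 53. Verify: 7 × 38 = 266 ≡ 1 mod 53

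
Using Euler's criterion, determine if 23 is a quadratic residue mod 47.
By Euler's criterion: 23^{23} ≡ 46 mod 47. Since this equals -1 (≡ 46), 23 is not a QR.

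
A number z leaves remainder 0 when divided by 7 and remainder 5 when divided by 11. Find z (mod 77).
M = 7 × 11 = 77. M₁ = 11, y₁ ≡ 2 (mod 7). M₂ = 7, y₂ ≡ 8 (mod 11). z = 0×11×2 + 5×7×8 ≡ 49 (mod 77)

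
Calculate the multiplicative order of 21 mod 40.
Powers of 21 mod 40: 21^1≡21, 21^2≡1. ord_40(21) = 2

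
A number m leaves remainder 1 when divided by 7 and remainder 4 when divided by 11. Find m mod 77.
M = 7 × 11 = 77. M₁ = 11, y₁ ≡ 2 mod 7. M₂ = 7, y₂ ≡ 8 mod 11. m = 1×11×2 + 4×7×8 ≡ 15 mod 77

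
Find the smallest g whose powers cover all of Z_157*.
g = 5. For each prime q|156: 5^{78}≡156, 5^{52}≡12, 5^{12}≡130, none ≡ 1, so ord_157(5) = 156 and 5 is a primitive root.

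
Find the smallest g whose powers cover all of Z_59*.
g = 2. For each prime q|58: 2^{29}≡58, 2^{2}≡4, none ≡ 1, so ord_59(2) = 58 and 2 is a primitive root.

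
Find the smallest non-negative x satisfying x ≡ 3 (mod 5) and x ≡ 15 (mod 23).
M = 5 × 23 = 115. M₁ = 23, y₁ ≡ 2 (mod 5). M₂ = 5, y₂ ≡ 14 (mod 23). x = 3×23×2 + 15×5×14 ≡ 38 (mod 115)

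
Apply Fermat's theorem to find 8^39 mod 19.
By Fermat: 8^{18} ≡ 1 mod 19. 39 = 2×18 + 3. So 8^{39} ≡ 8^{3} ≡ 18 mod 19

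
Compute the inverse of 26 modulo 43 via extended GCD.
Extended GCD: 26(5) + 43(-3) = 1. So 26^(-1) ≡ 5 mod 43. Verify: 26 × 5 = 130 ≡ 1 mod 43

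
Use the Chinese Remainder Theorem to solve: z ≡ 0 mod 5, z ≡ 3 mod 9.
M = 5 × 9 = 45. M₁ = 9, y₁ ≡ 4 mod 5. M₂ = 5, y₂ ≡ 2 mod 9. z = 0×9×4 + 3×5×2 ≡ 30 mod 45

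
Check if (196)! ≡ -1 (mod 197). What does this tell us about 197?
(196)! mod 197 = 196. Since this equals -1 (mod 197), Wilson confirms 197 is prime.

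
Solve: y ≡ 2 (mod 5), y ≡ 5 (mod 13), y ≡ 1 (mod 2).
M = 5 × 13 × 2 = 130. M₁ = 26, y₁ ≡ 1 (mod 5). M₂ = 10, y₂ ≡ 4 (mod 13). M₃ = 65, y₃ ≡ 1 (mod 2). y = 2×26×1 + 5×10×4 + 1×65×1 ≡ 57 (mod 130)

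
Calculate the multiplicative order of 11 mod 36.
Powers of 11 mod 36: 11^1≡11, 11^2≡13, 11^3≡35, 11^4≡25, 11^5≡23, 11^6≡1. Order = 6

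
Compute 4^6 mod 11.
By repeated squaring mod 11: 4^{1}≡4, 4^{2}≡5, 4^{4}≡3. Then 4^{6} = 4^{4+2} ≡ 3 × 5 ≡ 4 mod 11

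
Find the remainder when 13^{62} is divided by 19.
By Fermat: 13^{18} ≡ 1 (mod 19). 62 = 3×18 + 8. So 13^{62} ≡ 13^{8} ≡ 16 (mod 19)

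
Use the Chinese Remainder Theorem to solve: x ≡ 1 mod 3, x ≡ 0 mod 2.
M = 3 × 2 = 6. M₁ = 2, y₁ ≡ 2 mod 3. M₂ = 3, y₂ ≡ 1 mod 2. x = 1×2×2 + 0×3×1 ≡ 4 mod 6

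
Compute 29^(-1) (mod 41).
Since 41 is prime, by Fermat 29^(-1) ≡ 29^{39} ≡ 17 (mod 41). Verify: 29 × 17 = 493 ≡ 1 (mod 41)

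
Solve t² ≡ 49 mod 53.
The square roots of 49 mod 53 are 46 and 7. Verify: 46² = 2116 ≡ 49 mod 53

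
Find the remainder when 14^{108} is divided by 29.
By Fermat: 14^{28} ≡ 1 (mod 29). 108 = 3×28 + 24. So 14^{108} ≡ 14^{24} ≡ 16 (mod 29)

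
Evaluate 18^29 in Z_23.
Using Fermat: 18^{22} ≡ 1 mod 23. 29 ≡ 7 mod 22. So 18^{29} ≡ 18^{7} ≡ 6 mod 23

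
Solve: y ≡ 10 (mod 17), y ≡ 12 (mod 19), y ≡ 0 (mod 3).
M = 17 × 19 × 3 = 969. M₁ = 57, y₁ ≡ 3 (mod 17). M₂ = 51, y₂ ≡ 3 (mod 19). M₃ = 323, y₃ ≡ 2 (mod 3). y = 10×57×3 + 12×51×3 + 0×323×2 ≡ 639 (mod 969)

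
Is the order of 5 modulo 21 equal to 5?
Powers of 5 mod 21: 5^1≡5, 5^2≡4, 5^3≡20, 5^4≡16, 5^5≡17, 5^6≡1. 5^5≡17≢1, so ord ≠ 5. No, the actual order is 6.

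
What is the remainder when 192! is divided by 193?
By Wilson's theorem, (192)! ≡ -1 ≡ 192 (mod 193)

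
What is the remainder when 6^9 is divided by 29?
By repeated squaring mod 29: 6^{1}≡6, 6^{2}≡7, 6^{4}≡20, 6^{8}≡23. Then 6^{9} = 6^{8+1} ≡ 23 × 6 ≡ 22 mod 29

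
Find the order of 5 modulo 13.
Powers of 5 mod 13: 5^1≡5, 5^2≡12, 5^3≡8, 5^4≡1. Order = 4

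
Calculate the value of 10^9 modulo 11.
By repeated squaring (mod 11): 10^{1}≡10, 10^{2}≡1, 10^{4}≡1, 10^{8}≡1. Then 10^{9} = 10^{8+1} ≡ 1 × 10 ≡ 10 (mod 11)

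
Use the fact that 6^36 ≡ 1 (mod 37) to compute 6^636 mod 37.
By Fermat: 6^{36} ≡ 1 (mod 37). 636 ≡ 24 (mod 36). So 6^{636} ≡ 6^{24} ≡ 1 (mod 37)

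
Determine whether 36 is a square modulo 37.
By Euler's criterion: 36^{18} ≡ 1 (mod 37). Since this equals 1, 36 is a QR.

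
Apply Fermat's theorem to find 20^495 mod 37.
By Fermat: 20^{36} ≡ 1 mod 37. 495 ≡ 27 mod 36. So 20^{495} ≡ 20^{27} ≡ 6 mod 37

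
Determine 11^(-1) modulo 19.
Since 19 is prime, by Fermat 11^(-1) ≡ 11^{17} ≡ 7 (mod 19). Verify: 11 × 7 = 77 ≡ 1 (mod 19)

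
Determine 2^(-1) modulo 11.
Since 11 is prime, by Fermat 2^(-1) ≡ 2^{9} ≡ 6 mod 11. Verify: 2 × 6 = 12 ≡ 1 mod 11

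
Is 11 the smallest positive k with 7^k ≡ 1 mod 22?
Powers of 7 mod 22: 7^1≡7, 7^2≡5, 7^3≡13, 7^4≡3, 7^5≡21, 7^6≡15, 7^7≡17, 7^8≡9, 7^9≡19, 7^10≡1. Already 7^10≡1, so the order is 10 < 11. No, the actual order is 10.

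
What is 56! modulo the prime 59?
(58)! = (56)! × (57) × (58) ≡ -1 mod 59. So (56)! ≡ -1 × [(58)(57)]^(-1) ≡ 29 mod 59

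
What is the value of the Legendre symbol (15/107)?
(15/107) = 15^{53} mod 107 = -1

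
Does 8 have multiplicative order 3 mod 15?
Powers of 8 mod 15: 8^1≡8, 8^2≡4, 8^3≡2, 8^4≡1. 8^3≡2≢1, so ord ≠ 3. No, the actual order is 4.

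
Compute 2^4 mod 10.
2^{4} = 16 ≡ 6 mod 10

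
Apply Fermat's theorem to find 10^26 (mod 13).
By Fermat: 10^{12} ≡ 1 (mod 13). 26 = 2×12 + 2. So 10^{26} ≡ 10^{2} ≡ 9 (mod 13)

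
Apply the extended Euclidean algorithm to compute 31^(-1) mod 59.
Extended GCD: 31(-19) + 59(10) = 1. So 31^(-1) ≡ -19 ≡ 40 mod 59. Verify: 31 × 40 = 1240 ≡ 1 mod 59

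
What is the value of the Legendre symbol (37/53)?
(37/53) = 37^{26} mod 53 = 1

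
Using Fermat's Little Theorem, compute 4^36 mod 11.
By Fermat: 4^{10} ≡ 1 mod 11. 36 = 3×10 + 6. So 4^{36} ≡ 4^{6} ≡ 4 mod 11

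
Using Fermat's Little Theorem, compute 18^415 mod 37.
By Fermat: 18^{36} ≡ 1 mod 37. 415 ≡ 19 mod 36. So 18^{415} ≡ 18^{19} ≡ 19 mod 37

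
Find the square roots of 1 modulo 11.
The square roots of 1 mod 11 are 1 and 10. Verify: 1² = 1 ≡ 1 mod 11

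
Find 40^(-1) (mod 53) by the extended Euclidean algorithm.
Extended GCD: 40(4) + 53(-3) = 1. So 40^(-1) ≡ 4 (mod 53). Verify: 40 × 4 = 160 ≡ 1 (mod 53)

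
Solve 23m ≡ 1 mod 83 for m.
Since 83 is prime, by Fermat 23^(-1) ≡ 23^{81} ≡ 65 mod 83. Verify: 23 × 65 = 1495 ≡ 1 mod 83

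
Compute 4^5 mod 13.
By repeated squaring mod 13: 4^{1}≡4, 4^{2}≡3, 4^{4}≡9. Then 4^{5} = 4^{4+1} ≡ 9 × 4 ≡ 10 mod 13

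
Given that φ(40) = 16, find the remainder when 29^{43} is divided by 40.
By Euler: 29^{16} ≡ 1 mod 40 since gcd(29, 40) = 1. 43 = 2×16 + 11. So 29^{43} ≡ 29^{11} ≡ 29 mod 40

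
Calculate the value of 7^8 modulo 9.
By repeated squaring mod 9: 7^{1}≡7, 7^{2}≡4, 7^{4}≡7, 7^{8}≡4. So 7^{8} ≡ 4 mod 9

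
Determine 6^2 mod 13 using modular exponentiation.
6^{2} = 36 ≡ 10 (mod 13)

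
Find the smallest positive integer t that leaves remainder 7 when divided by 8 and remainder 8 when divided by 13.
M = 8 × 13 = 104. M₁ = 13, y₁ ≡ 5 mod 8. M₂ = 8, y₂ ≡ 5 mod 13. t = 7×13×5 + 8×8×5 ≡ 47 mod 104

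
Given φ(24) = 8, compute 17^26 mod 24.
By Euler: 17^{8} ≡ 1 (mod 24) since gcd(17, 24) = 1. 26 = 3×8 + 2. So 17^{26} ≡ 17^{2} ≡ 1 (mod 24)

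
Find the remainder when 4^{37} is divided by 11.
By Fermat: 4^{10} ≡ 1 mod 11. 37 = 3×10 + 7. So 4^{37} ≡ 4^{7} ≡ 5 mod 11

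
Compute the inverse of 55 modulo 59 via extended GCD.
Extended GCD: 55(-15) + 59(14) = 1. So 55^(-1) ≡ -15 ≡ 44 mod 59. Verify: 55 × 44 = 2420 ≡ 1 mod 59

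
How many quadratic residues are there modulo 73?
The squaring map on Z_73* is 2-to-1, so there are (72)/2 = 36 QRs.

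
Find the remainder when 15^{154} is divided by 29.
By Fermat: 15^{28} ≡ 1 mod 29. 154 = 5×28 + 14. So 15^{154} ≡ 15^{14} ≡ 28 mod 29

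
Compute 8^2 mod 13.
8^{2} = 64 ≡ 12 mod 13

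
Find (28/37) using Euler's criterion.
(28/37) = 28^{18} mod 37 = 1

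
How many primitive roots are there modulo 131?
Number of primitive roots mod 131 = φ(p-1) = φ(130) = 48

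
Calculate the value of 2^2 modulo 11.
2^{2} = 4 ≡ 4 mod 11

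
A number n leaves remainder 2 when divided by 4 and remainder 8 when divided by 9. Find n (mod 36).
M = 4 × 9 = 36. M₁ = 9, y₁ ≡ 1 (mod 4). M₂ = 4, y₂ ≡ 7 (mod 9). n = 2×9×1 + 8×4×7 ≡ 26 (mod 36)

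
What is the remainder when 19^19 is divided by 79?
By repeated squaring mod 79: 19^{1}≡19, 19^{2}≡45, 19^{4}≡50, 19^{8}≡51, 19^{16}≡73. Then 19^{19} = 19^{16+2+1} ≡ 73 × 45 × 19 ≡ 5 mod 79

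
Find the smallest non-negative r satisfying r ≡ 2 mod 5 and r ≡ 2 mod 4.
M = 5 × 4 = 20. M₁ = 4, y₁ ≡ 4 mod 5. M₂ = 5, y₂ ≡ 1 mod 4. r = 2×4×4 + 2×5×1 ≡ 2 mod 20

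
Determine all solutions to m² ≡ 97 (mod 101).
The square roots of 97 mod 101 are 81 and 20. Verify: 81² = 6561 ≡ 97 (mod 101)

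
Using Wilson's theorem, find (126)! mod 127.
By Wilson's theorem, (126)! ≡ -1 ≡ 126 (mod 127)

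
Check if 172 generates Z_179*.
172^{89} ≡ 1 (mod 179) and 89 < 178, so ord_179(172) = 89 ≠ 178 and 172 is not a primitive root.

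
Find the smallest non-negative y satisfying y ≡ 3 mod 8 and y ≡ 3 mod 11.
M = 8 × 11 = 88. M₁ = 11, y₁ ≡ 3 mod 8. M₂ = 8, y₂ ≡ 7 mod 11. y = 3×11×3 + 3×8×7 ≡ 3 mod 88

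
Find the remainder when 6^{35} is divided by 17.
By Fermat: 6^{16} ≡ 1 mod 17. 35 = 2×16 + 3. So 6^{35} ≡ 6^{3} ≡ 12 mod 17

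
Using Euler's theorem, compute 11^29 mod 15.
By Euler: 11^{8} ≡ 1 (mod 15) since gcd(11, 15) = 1. 29 = 3×8 + 5. So 11^{29} ≡ 11^{5} ≡ 11 (mod 15)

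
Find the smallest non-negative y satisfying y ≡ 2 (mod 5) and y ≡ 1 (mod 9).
M = 5 × 9 = 45. M₁ = 9, y₁ ≡ 4 (mod 5). M₂ = 5, y₂ ≡ 2 (mod 9). y = 2×9×4 + 1×5×2 ≡ 37 (mod 45)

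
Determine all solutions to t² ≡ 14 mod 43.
The square roots of 14 mod 43 are 10 and 33. Verify: 10² = 100 ≡ 14 mod 43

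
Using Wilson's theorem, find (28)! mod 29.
By Wilson's theorem, (28)! ≡ -1 ≡ 28 mod 29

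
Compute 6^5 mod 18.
By repeated squaring (mod 18): 6^{1}≡6, 6^{2}≡0, 6^{4}≡0. Then 6^{5} = 6^{4+1} ≡ 0 × 6 ≡ 0 (mod 18)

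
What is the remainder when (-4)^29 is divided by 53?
By repeated squaring mod 53: (-4)^{1}≡49, (-4)^{2}≡16, (-4)^{4}≡44, (-4)^{8}≡28, (-4)^{16}≡42. Then (-4)^{29} = (-4)^{16+8+4+1} ≡ 42 × 28 × 44 × 49 ≡ 42 mod 53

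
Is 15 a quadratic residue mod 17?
By Euler's criterion: 15^{8} ≡ 1 (mod 17). Since this equals 1, 15 is a QR.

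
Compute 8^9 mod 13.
By repeated squaring (mod 13): 8^{1}≡8, 8^{2}≡12, 8^{4}≡1, 8^{8}≡1. Then 8^{9} = 8^{8+1} ≡ 1 × 8 ≡ 8 (mod 13)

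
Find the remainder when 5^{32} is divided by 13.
By Fermat: 5^{12} ≡ 1 (mod 13). 32 = 2×12 + 8. So 5^{32} ≡ 5^{8} ≡ 1 (mod 13)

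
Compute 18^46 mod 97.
By repeated squaring mod 97: 18^{1}≡18, 18^{2}≡33, 18^{4}≡22, 18^{8}≡96, 18^{16}≡1, 18^{32}≡1. Then 18^{46} = 18^{32+8+4+2} ≡ 1 × 96 × 22 × 33 ≡ 50 mod 97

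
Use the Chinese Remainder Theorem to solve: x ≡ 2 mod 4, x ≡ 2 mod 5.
M = 4 × 5 = 20. M₁ = 5, y₁ ≡ 1 mod 4. M₂ = 4, y₂ ≡ 4 mod 5. x = 2×5×1 + 2×4×4 ≡ 2 mod 20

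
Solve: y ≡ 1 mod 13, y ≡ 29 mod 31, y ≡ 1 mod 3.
M = 13 × 31 × 3 = 1209. M₁ = 93, y₁ ≡ 7 mod 13. M₂ = 39, y₂ ≡ 4 mod 31. M₃ = 403, y₃ ≡ 1 mod 3. y = 1×93×7 + 29×39×4 + 1×403×1 ≡ 742 mod 1209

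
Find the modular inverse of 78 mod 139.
Since 139 is prime, by Fermat 78^(-1) ≡ 78^{137} ≡ 41 (mod 139). Verify: 78 × 41 = 3198 ≡ 1 (mod 139)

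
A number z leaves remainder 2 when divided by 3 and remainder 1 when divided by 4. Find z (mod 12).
M = 3 × 4 = 12. M₁ = 4, y₁ ≡ 1 (mod 3). M₂ = 3, y₂ ≡ 3 (mod 4). z = 2×4×1 + 1×3×3 ≡ 5 (mod 12)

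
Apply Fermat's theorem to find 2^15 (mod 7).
By Fermat: 2^{6} ≡ 1 (mod 7). 15 = 2×6 + 3. So 2^{15} ≡ 2^{3} ≡ 1 (mod 7)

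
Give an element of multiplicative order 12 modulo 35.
2 has order 12 mod 35 since 2^{12} ≡ 1 (mod 35) and no smaller power works.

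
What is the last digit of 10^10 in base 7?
Using Fermat: 10^{6} ≡ 1 mod 7. 10 ≡ 4 mod 6. So 10^{10} ≡ 10^{4} ≡ 4 mod 7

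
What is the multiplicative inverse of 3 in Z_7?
Since 7 is prime, by Fermat 3^(-1) ≡ 3^{5} ≡ 5 mod 7. Verify: 3 × 5 = 15 ≡ 1 mod 7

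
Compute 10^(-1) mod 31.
Since 31 is prime, by Fermat 10^(-1) ≡ 10^{29} ≡ 28 mod 31. Verify: 10 × 28 = 280 ≡ 1 mod 31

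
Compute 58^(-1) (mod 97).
Since 97 is prime, by Fermat 58^(-1) ≡ 58^{95} ≡ 92 (mod 97). Verify: 58 × 92 = 5336 ≡ 1 (mod 97)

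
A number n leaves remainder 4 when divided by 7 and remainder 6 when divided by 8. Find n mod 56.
M = 7 × 8 = 56. M₁ = 8, y₁ ≡ 1 mod 7. M₂ = 7, y₂ ≡ 7 mod 8. n = 4×8×1 + 6×7×7 ≡ 46 mod 56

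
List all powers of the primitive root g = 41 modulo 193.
41^1, 41^2, ..., 41^{192} mod 193: [41, 137, 20, 48, 38, 14, 188, 181, 87, 93, 146, 3, 123, 25, 60, 144, 114, 42, 178, 157, 68, 86, 52, 9, 176, 75, 180, 46, 149, 126, 148, 85, 11, 65, 156, 27, 142, 32, 154, 138, 61, 185, 58, 62, 33, 2, 82, 81, 40, 96, 76, 28, 183, 169, 174, 186, 99, 6, 53, 50, 120, 95, 35, 84, 163, 121, 136, 172, 104, 18, 159, 150, 167, 92, 105, 59, 103, 170, 22, 130, 119, 54, 91, 64, 115, 83, 122, 177, 116, 124, 66, 4, 164, 162, 80, 192, 152, 56, 173, 145, 155, 179, 5, 12, 106, 100, 47, 190, 70, 168, 133, 49, 79, 151, 15, 36, 125, 107, 141, 184, 17, 118, 13, 147, 44, 67, 45, 108, 182, 128, 37, 166, 51, 161, 39, 55, 132, 8, 135, 131, 160, 191, 111, 112, 153, 97, 117, 165, 10, 24, 19, 7, 94, 187, 140, 143, 73, 98, 158, 109, 30, 72, 57, 21, 89, 175, 34, 43, 26, 101, 88, 134, 90, 23, 171, 63, 74, 139, 102, 129, 78, 110, 71, 16, 77, 69, 127, 189, 29, 31, 113, 1]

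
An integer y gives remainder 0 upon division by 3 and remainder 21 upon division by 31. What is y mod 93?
M = 3 × 31 = 93. M₁ = 31, y₁ ≡ 1 mod 3. M₂ = 3, y₂ ≡ 21 mod 31. y = 0×31×1 + 21×3×21 ≡ 21 mod 93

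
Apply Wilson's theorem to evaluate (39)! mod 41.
(40)! = (39)! × (40) ≡ -1 (mod 41). So (39)! ≡ -1 × (40)^(-1) ≡ (-1)×(-1) = 1 (mod 41)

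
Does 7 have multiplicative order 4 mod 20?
Powers of 7 mod 20: 7^1≡7, 7^2≡9, 7^3≡3, 7^4≡1. First k with 7^k≡1 is k=4. Yes, ord_20(7) = 4.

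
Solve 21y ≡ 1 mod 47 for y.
Since 47 is prime, by Fermat 21^(-1) ≡ 21^{45} ≡ 9 mod 47. Verify: 21 × 9 = 189 ≡ 1 mod 47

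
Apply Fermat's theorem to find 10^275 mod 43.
By Fermat: 10^{42} ≡ 1 mod 43. 275 ≡ 23 mod 42. So 10^{275} ≡ 10^{23} ≡ 14 mod 43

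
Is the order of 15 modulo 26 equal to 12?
Powers of 15 mod 26: 15^1≡15, 15^2≡17, 15^3≡21, 15^4≡3, 15^5≡19, 15^6≡25, 15^7≡11, 15^8≡9, 15^9≡5, 15^10≡23, 15^11≡7, 15^12≡1. First k with 15^k≡1 is k=12. Yes, ord_26(15) = 12.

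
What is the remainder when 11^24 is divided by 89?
By repeated squaring mod 89: 11^{1}≡11, 11^{2}≡32, 11^{4}≡45, 11^{8}≡67, 11^{16}≡39. Then 11^{24} = 11^{16+8} ≡ 39 × 67 ≡ 32 mod 89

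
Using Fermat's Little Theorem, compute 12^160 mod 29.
By Fermat: 12^{28} ≡ 1 (mod 29). 160 ≡ 20 (mod 28). So 12^{160} ≡ 12^{20} ≡ 1 (mod 29)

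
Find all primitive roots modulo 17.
There are φ(16) = 8 primitive roots mod 17: {3, 5, 6, 7, 10, 11, 12, 14}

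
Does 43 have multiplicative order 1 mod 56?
Powers of 43 mod 56: 43^1≡43, 43^2≡1. 43^1≡43≢1, so ord ≠ 1. No, the actual order is 2.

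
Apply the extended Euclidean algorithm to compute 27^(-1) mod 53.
Extended GCD: 27(2) + 53(-1) = 1. So 27^(-1) ≡ 2 mod 53. Verify: 27 × 2 = 54 ≡ 1 mod 53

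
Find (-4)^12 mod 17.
By repeated squaring mod 17: (-4)^{1}≡13, (-4)^{2}≡16, (-4)^{4}≡1, (-4)^{8}≡1. Then (-4)^{12} = (-4)^{8+4} ≡ 1 × 1 ≡ 1 mod 17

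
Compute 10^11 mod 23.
By repeated squaring mod 23: 10^{1}≡10, 10^{2}≡8, 10^{4}≡18, 10^{8}≡2. Then 10^{11} = 10^{8+2+1} ≡ 2 × 8 × 10 ≡ 22 mod 23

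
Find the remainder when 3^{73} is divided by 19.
By Fermat: 3^{18} ≡ 1 (mod 19). 73 = 4×18 + 1. So 3^{73} ≡ 3^{1} ≡ 3 (mod 19)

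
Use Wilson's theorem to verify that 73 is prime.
(72)! mod 73 = 72. Since this equals -1 mod 73, Wilson confirms 73 is prime.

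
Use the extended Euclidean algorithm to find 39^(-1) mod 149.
Extended GCD: 39(-42) + 149(11) = 1. So 39^(-1) ≡ -42 ≡ 107 mod 149. Verify: 39 × 107 = 4173 ≡ 1 mod 149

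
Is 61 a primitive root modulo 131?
61^{5} ≡ 1 (mod 131) and 5 < 130, so ord_131(61) = 5 ≠ 130 and 61 is not a primitive root.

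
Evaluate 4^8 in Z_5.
Using Fermat: 4^{4} ≡ 1 mod 5. 8 ≡ 0 mod 4. So 4^{8} ≡ 4^{0} ≡ 1 mod 5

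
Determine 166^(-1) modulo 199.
Since 199 is prime, by Fermat 166^(-1) ≡ 166^{197} ≡ 6 mod 199. Verify: 166 × 6 = 996 ≡ 1 mod 199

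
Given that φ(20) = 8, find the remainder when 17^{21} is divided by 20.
By Euler: 17^{8} ≡ 1 (mod 20) since gcd(17, 20) = 1. 21 = 2×8 + 5. So 17^{21} ≡ 17^{5} ≡ 17 (mod 20)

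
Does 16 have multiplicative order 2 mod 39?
Powers of 16 mod 39: 16^1≡16, 16^2≡22, 16^3≡1. 16^2≡22≢1, so ord ≠ 2. No, the actual order is 3.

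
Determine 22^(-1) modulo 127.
Since 127 is prime, by Fermat 22^(-1) ≡ 22^{125} ≡ 52 (mod 127). Verify: 22 × 52 = 1144 ≡ 1 (mod 127)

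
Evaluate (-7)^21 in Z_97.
By repeated squaring (mod 97): (-7)^{1}≡90, (-7)^{2}≡49, (-7)^{4}≡73, (-7)^{8}≡91, (-7)^{16}≡36. Then (-7)^{21} = (-7)^{16+4+1} ≡ 36 × 73 × 90 ≡ 34 (mod 97)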